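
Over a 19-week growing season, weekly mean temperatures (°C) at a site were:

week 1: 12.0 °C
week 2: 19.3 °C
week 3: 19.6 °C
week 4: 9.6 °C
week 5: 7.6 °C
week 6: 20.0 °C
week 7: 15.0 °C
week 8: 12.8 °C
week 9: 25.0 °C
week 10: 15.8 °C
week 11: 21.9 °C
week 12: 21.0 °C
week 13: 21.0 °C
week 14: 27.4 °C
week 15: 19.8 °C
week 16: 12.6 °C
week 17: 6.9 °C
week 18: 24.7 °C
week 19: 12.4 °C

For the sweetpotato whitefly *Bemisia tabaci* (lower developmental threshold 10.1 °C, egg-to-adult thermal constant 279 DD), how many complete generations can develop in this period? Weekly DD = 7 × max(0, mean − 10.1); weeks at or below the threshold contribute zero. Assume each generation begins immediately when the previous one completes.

3 generations

Weekly DD (7 × max(0, T̄ − 10.1)): 13.3, 64.4, 66.5, 0.0, 0.0, 69.3, 34.3, 18.9, 104.3, 39.9, 82.6, 76.3, 76.3, 121.1, 67.9, 17.5, 0.0, 102.2, 16.1.
Season total = 970.9 DD.
Complete generations = ⌊970.9 / 279⌋ = 3.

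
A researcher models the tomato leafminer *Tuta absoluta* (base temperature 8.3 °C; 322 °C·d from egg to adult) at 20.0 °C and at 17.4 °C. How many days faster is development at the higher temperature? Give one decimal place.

At 20.0 °C: 322 / (20.0 − 8.3) = 322 / 11.7 = 27.521 d.
At 17.4 °C: 322 / (17.4 − 8.3) = 322 / 9.1 = 35.385 d.
Difference = |27.521 − 35.385| = 7.863 ≈ 7.9 days.

7.9 days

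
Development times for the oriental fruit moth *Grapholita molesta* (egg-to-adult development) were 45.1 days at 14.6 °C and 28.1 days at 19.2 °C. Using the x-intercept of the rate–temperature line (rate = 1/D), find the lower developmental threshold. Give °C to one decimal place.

7.0 °C

Equal thermal constants: D₁(T₁ − T_b) = D₂(T₂ − T_b).
45.1·(14.6 − T_b) = 28.1·(19.2 − T_b)
T_b = (45.1·14.6 − 28.1·19.2) / (45.1 − 28.1) = 118.94 / 17.0 = 6.996 °C ≈ 7.0 °C.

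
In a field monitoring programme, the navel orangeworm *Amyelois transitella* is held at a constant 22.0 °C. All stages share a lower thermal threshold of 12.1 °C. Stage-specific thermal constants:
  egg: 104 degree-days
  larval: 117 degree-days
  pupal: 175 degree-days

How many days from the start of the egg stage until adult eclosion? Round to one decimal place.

40.0 days

Daily accumulation at 22.0 °C = 22.0 − 12.1 = 9.9 DD/day.
Total K = 104 + 117 + 175 = 396 DD.
Total duration = 396 / 9.9 = 40.000 ≈ 40.0 days.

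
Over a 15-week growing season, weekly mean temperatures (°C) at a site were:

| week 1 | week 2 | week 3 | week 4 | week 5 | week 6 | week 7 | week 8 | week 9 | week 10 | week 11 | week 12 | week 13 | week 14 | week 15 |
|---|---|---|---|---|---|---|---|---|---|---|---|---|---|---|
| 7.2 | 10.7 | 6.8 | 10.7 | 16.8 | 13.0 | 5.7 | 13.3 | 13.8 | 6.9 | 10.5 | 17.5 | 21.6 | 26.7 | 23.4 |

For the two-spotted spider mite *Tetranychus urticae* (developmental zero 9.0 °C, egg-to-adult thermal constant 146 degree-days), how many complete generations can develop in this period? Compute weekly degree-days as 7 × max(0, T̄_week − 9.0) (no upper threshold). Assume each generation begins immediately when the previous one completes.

3 generations

Weekly DD (7 × max(0, T̄ − 9.0)): 0.0, 11.9, 0.0, 11.9, 54.6, 28.0, 0.0, 30.1, 33.6, 0.0, 10.5, 59.5, 88.2, 123.9, 100.8.
Season total = 553.0 DD.
Complete generations = ⌊553.0 / 146⌋ = 3.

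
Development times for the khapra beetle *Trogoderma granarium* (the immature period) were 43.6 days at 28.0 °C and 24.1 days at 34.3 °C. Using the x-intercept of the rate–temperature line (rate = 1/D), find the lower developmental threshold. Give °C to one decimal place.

Linear rate model ⇒ the product D·(T − T_b) is constant across temperatures.
43.6·(28.0 − T_b) = 24.1·(34.3 − T_b)
T_b = (43.6·28.0 − 24.1·34.3) / (43.6 − 24.1) = 394.17 / 19.5 = 20.214 °C ≈ 20.2 °C.

20.2 °C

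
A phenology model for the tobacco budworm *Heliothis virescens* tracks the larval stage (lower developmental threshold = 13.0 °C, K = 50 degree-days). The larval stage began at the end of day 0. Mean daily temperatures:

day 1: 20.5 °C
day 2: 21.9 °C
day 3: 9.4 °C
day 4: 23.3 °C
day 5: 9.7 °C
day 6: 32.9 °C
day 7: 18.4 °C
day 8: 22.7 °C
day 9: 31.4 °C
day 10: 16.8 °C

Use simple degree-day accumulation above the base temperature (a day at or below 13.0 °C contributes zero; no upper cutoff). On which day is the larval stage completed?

day 7

Daily DD above 13.0 °C: 7.5, 8.9, 0.0, 10.3, 0.0, 19.9, 5.4, 9.7, 18.4, 3.8.
Cumulative: 7.5, 16.4, 16.4, 26.7, 26.7, 46.6, 52.0, 61.7, 80.1, 83.9.
The total first reaches 50 DD on day 7.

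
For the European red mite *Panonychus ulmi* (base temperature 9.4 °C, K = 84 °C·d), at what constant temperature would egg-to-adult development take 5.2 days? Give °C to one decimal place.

25.6 °C

Required daily accumulation = 84 / 5.2 = 16.154 DD/day.
T = T_base + 16.154 = 9.4 + 16.154 = 25.554 ≈ 25.6 °C.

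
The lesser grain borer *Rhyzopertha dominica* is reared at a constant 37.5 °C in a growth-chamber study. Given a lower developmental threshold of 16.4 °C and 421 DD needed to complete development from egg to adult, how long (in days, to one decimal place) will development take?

Daily accumulation = 37.5 − 16.4 = 21.1 DD/day.
Duration = 421 / 21.1 = 19.953 ≈ 20.0 days.

20.0 days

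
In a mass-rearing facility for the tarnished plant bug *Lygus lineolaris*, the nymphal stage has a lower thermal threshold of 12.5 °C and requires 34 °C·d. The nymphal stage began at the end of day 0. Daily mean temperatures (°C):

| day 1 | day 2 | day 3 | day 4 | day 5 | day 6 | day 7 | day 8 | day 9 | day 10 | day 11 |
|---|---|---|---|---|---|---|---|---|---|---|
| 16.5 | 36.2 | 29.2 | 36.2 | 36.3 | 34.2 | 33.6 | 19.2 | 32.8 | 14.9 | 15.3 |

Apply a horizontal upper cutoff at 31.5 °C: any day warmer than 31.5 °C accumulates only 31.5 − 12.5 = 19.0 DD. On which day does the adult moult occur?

day 3

Daily DD above 12.5 °C (capped at 19.0): 4.0, 19.0, 16.7, 19.0, 19.0, 19.0, 19.0, 6.7, 19.0, 2.4, 2.8.
Cumulative: 4.0, 23.0, 39.7, 58.7, 77.7, 96.7, 115.7, 122.4, 141.4, 143.8, 146.6.
The total first reaches 34 DD on day 3.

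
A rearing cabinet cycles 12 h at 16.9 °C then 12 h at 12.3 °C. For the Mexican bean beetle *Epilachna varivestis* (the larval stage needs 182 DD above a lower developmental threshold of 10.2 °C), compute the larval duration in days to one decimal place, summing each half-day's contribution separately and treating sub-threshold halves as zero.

Day half: max(0, 16.9 − 10.2) × 0.5 = 6.7 × 0.5 = 3.35 DD.
Night half: max(0, 12.3 − 10.2) × 0.5 = 2.1 × 0.5 = 1.05 DD.
Per 24 h: 4.40 DD/day.
Duration = 182 / 4.40 = 41.364 ≈ 41.4 days.

41.4 days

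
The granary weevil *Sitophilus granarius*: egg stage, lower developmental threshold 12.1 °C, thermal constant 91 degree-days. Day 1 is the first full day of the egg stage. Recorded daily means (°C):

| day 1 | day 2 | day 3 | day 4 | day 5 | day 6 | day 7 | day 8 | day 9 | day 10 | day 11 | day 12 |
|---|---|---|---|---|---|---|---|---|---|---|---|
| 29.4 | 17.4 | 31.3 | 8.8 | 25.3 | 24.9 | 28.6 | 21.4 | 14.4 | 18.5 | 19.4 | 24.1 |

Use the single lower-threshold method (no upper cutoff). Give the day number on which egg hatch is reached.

Daily DD above 12.1 °C: 17.3, 5.3, 19.2, 0.0, 13.2, 12.8, 16.5, 9.3, 2.3, 6.4, 7.3, 12.0.
Cumulative: 17.3, 22.6, 41.8, 41.8, 55.0, 67.8, 84.3, 93.6, 95.9, 102.3, 109.6, 121.6.
The total first reaches 91 DD on day 8.

day 8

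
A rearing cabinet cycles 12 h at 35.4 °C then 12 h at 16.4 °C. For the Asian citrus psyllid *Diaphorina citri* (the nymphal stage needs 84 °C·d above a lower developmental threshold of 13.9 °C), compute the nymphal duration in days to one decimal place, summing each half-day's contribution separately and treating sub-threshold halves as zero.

Day half: max(0, 35.4 − 13.9) × 0.5 = 21.5 × 0.5 = 10.75 DD.
Night half: max(0, 16.4 − 13.9) × 0.5 = 2.5 × 0.5 = 1.25 DD.
Per 24 h: 12.00 DD/day.
Duration = 84 / 12.00 = 7.000 ≈ 7.0 days.

7.0 days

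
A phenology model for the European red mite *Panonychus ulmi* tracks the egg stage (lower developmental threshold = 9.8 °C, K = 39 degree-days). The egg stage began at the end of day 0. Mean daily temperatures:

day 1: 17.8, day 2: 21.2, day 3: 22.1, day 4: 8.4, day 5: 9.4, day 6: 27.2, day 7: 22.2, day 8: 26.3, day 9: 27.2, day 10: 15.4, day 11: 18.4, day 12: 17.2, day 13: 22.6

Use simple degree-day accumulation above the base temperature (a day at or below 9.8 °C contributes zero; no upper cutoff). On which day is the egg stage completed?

day 6

Daily DD above 9.8 °C: 8.0, 11.4, 12.3, 0.0, 0.0, 17.4, 12.4, 16.5, 17.4, 5.6, 8.6, 7.4, 12.8.
Cumulative: 8.0, 19.4, 31.7, 31.7, 31.7, 49.1, 61.5, 78.0, 95.4, 101.0, 109.6, 117.0, 129.8.
The total first reaches 39 DD on day 6.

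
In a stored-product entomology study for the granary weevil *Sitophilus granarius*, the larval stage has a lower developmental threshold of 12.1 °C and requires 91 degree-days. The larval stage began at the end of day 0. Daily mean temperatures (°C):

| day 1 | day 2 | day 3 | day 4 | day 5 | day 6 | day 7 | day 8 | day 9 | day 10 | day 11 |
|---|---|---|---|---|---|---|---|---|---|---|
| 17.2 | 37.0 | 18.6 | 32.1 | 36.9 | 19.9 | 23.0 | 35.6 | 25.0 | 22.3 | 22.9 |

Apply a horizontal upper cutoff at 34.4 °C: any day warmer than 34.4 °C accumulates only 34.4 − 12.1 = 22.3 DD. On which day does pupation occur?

Daily DD above 12.1 °C (capped at 22.3): 5.1, 22.3, 6.5, 20.0, 22.3, 7.8, 10.9, 22.3, 12.9, 10.2, 10.8.
Cumulative: 5.1, 27.4, 33.9, 53.9, 76.2, 84.0, 94.9, 117.2, 130.1, 140.3, 151.1.
The total first reaches 91 DD on day 7.

day 7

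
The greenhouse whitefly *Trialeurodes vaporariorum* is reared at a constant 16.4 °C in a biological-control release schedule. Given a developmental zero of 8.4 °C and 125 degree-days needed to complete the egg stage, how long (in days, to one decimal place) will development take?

Daily accumulation = 16.4 − 8.4 = 8.0 DD/day.
Duration = 125 / 8.0 = 15.625 ≈ 15.6 days.

15.6 days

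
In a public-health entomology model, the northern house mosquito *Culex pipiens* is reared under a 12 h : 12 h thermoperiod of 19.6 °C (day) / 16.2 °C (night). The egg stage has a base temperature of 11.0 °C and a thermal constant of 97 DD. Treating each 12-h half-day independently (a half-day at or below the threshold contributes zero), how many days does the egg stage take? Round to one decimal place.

14.1 days

Day half: max(0, 19.6 − 11.0) × 0.5 = 8.6 × 0.5 = 4.30 DD.
Night half: max(0, 16.2 − 11.0) × 0.5 = 5.2 × 0.5 = 2.60 DD.
Per 24 h: 6.90 DD/day.
Duration = 97 / 6.90 = 14.058 ≈ 14.1 days.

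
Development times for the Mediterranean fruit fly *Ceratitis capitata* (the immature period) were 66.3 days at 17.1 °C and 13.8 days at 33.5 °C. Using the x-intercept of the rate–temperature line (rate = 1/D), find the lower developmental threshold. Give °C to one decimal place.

Under the model K = D·(T − T_b), so D₁·(T₁ − T_b) = D₂·(T₂ − T_b).
66.3·(17.1 − T_b) = 13.8·(33.5 − T_b)
T_b = (66.3·17.1 − 13.8·33.5) / (66.3 − 13.8) = 671.43 / 52.5 = 12.789 °C ≈ 12.8 °C.

12.8 °C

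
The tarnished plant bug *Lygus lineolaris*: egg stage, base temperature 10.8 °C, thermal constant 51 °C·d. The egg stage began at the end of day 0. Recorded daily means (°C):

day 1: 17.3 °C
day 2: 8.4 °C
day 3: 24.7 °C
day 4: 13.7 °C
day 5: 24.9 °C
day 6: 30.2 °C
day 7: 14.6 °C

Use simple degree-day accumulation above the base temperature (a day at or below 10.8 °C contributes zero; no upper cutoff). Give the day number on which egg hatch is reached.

day 6

Daily DD above 10.8 °C: 6.5, 0.0, 13.9, 2.9, 14.1, 19.4, 3.8.
Cumulative: 6.5, 6.5, 20.4, 23.3, 37.4, 56.8, 60.6.
The total first reaches 51 DD on day 6.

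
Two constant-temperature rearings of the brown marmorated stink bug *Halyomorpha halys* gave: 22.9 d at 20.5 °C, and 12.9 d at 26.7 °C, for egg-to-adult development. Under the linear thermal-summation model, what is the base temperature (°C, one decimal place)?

Equal thermal constants: D₁(T₁ − T_b) = D₂(T₂ − T_b).
22.9·(20.5 − T_b) = 12.9·(26.7 − T_b)
T_b = (22.9·20.5 − 12.9·26.7) / (22.9 − 12.9) = 125.02 / 10.0 = 12.502 °C ≈ 12.5 °C.

12.5 °C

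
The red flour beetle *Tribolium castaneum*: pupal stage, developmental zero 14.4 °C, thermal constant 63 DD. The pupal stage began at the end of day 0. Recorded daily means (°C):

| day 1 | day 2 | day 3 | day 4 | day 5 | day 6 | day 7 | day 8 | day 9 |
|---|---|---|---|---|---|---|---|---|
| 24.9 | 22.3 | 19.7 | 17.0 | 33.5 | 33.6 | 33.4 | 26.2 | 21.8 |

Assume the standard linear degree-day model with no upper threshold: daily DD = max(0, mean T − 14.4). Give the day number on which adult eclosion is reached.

Daily DD above 14.4 °C: 10.5, 7.9, 5.3, 2.6, 19.1, 19.2, 19.0, 11.8, 7.4.
Cumulative: 10.5, 18.4, 23.7, 26.3, 45.4, 64.6, 83.6, 95.4, 102.8.
The total first reaches 63 DD on day 6.

day 6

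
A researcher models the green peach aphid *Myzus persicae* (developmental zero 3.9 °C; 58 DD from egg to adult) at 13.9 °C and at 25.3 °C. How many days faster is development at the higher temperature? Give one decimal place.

At 13.9 °C: 58 / (13.9 − 3.9) = 58 / 10.0 = 5.800 d.
At 25.3 °C: 58 / (25.3 − 3.9) = 58 / 21.4 = 2.710 d.
Difference = |5.800 − 2.710| = 3.090 ≈ 3.1 days.

3.1 days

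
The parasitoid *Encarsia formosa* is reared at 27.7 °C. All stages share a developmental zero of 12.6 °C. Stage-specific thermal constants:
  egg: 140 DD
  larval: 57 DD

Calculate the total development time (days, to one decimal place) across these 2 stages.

13.0 days

Daily accumulation at 27.7 °C = 27.7 − 12.6 = 15.1 DD/day.
Total K = 140 + 57 = 197 DD.
Total duration = 197 / 15.1 = 13.046 ≈ 13.0 days.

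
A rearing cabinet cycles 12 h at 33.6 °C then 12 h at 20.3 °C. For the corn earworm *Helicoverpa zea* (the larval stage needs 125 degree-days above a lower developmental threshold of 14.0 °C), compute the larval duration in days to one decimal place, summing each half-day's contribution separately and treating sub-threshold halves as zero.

9.7 days

Day half: max(0, 33.6 − 14.0) × 0.5 = 19.6 × 0.5 = 9.80 DD.
Night half: max(0, 20.3 − 14.0) × 0.5 = 6.3 × 0.5 = 3.15 DD.
Per 24 h: 12.95 DD/day.
Duration = 125 / 12.95 = 9.653 ≈ 9.7 days.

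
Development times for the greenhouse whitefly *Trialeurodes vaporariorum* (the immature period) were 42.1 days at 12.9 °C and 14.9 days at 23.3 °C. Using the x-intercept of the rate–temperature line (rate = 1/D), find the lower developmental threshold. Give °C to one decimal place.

7.2 °C

Under the model K = D·(T − T_b), so D₁·(T₁ − T_b) = D₂·(T₂ − T_b).
42.1·(12.9 − T_b) = 14.9·(23.3 − T_b)
T_b = (42.1·12.9 − 14.9·23.3) / (42.1 − 14.9) = 195.92 / 27.2 = 7.203 °C ≈ 7.2 °C.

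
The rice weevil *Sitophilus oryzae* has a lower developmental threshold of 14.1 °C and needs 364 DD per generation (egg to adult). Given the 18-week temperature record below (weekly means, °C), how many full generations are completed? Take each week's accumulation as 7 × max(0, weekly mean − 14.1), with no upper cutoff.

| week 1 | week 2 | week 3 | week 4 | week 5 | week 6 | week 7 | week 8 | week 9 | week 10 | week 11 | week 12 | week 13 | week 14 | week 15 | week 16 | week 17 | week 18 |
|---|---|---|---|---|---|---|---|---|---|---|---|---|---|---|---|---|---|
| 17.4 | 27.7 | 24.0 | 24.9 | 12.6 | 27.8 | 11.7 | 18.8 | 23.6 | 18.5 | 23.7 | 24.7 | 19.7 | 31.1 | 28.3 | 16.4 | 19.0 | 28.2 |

2 generations

Weekly DD (7 × max(0, T̄ − 14.1)): 23.1, 95.2, 69.3, 75.6, 0.0, 95.9, 0.0, 32.9, 66.5, 30.8, 67.2, 74.2, 39.2, 119.0, 99.4, 16.1, 34.3, 98.7.
Season total = 1037.4 DD.
Complete generations = ⌊1037.4 / 364⌋ = 2.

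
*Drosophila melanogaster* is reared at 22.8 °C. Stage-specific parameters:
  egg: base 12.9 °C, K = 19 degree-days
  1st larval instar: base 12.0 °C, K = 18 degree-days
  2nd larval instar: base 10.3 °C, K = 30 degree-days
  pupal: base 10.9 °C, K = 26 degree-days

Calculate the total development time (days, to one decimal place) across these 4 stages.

8.2 days

egg: 19 / (22.8 − 12.9) = 19 / 9.9 = 1.919 d.
1st larval instar: 18 / (22.8 − 12.0) = 18 / 10.8 = 1.667 d.
2nd larval instar: 30 / (22.8 − 10.3) = 30 / 12.5 = 2.400 d.
pupal: 26 / (22.8 − 10.9) = 26 / 11.9 = 2.185 d.
Sum = 8.171 ≈ 8.2 days.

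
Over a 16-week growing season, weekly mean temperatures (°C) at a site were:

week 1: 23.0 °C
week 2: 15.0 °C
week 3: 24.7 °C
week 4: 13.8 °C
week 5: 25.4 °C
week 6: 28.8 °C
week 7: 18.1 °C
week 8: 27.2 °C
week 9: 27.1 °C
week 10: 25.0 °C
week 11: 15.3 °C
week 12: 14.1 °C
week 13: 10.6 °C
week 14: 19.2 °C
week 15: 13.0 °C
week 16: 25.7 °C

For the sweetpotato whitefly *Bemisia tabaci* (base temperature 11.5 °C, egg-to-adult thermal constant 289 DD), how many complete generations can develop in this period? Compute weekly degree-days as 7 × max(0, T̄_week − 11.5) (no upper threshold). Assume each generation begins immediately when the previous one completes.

Weekly DD (7 × max(0, T̄ − 11.5)): 80.5, 24.5, 92.4, 16.1, 97.3, 121.1, 46.2, 109.9, 109.2, 94.5, 26.6, 18.2, 0.0, 53.9, 10.5, 99.4.
Season total = 1000.3 DD.
Complete generations = ⌊1000.3 / 289⌋ = 3.

3 generations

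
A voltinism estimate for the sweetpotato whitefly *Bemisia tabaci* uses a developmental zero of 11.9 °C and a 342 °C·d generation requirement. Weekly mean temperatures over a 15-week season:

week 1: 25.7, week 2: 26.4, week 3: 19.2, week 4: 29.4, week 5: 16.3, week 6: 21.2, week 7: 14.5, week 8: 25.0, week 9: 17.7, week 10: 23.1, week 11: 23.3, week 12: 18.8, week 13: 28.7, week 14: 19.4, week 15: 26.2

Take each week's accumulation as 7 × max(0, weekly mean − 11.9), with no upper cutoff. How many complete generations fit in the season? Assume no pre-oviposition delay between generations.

Weekly DD (7 × max(0, T̄ − 11.9)): 96.6, 101.5, 51.1, 122.5, 30.8, 65.1, 18.2, 91.7, 40.6, 78.4, 79.8, 48.3, 117.6, 52.5, 100.1.
Season total = 1094.8 DD.
Complete generations = ⌊1094.8 / 342⌋ = 3.

3 generations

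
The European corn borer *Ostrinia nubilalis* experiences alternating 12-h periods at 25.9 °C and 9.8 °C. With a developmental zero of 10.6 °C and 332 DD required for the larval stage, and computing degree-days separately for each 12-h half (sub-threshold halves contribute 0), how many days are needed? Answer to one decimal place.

43.4 days

Day half: max(0, 25.9 − 10.6) × 0.5 = 15.3 × 0.5 = 7.65 DD.
Night half: max(0, 9.8 − 10.6) × 0.5 = 0.0 × 0.5 = 0.00 DD.
Per 24 h: 7.65 DD/day.
Duration = 332 / 7.65 = 43.399 ≈ 43.4 days.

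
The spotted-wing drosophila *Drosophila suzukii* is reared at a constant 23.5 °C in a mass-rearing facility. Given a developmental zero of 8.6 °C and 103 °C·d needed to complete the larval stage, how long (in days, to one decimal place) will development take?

6.9 days

Daily accumulation = 23.5 − 8.6 = 14.9 DD/day.
Duration = 103 / 14.9 = 6.913 ≈ 6.9 days.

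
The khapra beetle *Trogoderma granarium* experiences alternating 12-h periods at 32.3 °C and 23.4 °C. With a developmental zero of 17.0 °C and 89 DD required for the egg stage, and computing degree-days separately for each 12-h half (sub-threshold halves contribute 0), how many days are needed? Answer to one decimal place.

8.2 days

Day half: max(0, 32.3 − 17.0) × 0.5 = 15.3 × 0.5 = 7.65 DD.
Night half: max(0, 23.4 − 17.0) × 0.5 = 6.4 × 0.5 = 3.20 DD.
Per 24 h: 10.85 DD/day.
Duration = 89 / 10.85 = 8.203 ≈ 8.2 days.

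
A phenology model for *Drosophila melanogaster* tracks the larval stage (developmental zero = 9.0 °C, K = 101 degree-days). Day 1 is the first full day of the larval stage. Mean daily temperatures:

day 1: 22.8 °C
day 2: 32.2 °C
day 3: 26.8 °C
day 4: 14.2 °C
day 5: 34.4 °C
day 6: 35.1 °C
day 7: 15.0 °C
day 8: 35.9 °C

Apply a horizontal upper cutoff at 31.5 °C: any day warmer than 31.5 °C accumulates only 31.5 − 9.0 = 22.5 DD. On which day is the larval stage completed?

day 6

Daily DD above 9.0 °C (capped at 22.5): 13.8, 22.5, 17.8, 5.2, 22.5, 22.5, 6.0, 22.5.
Cumulative: 13.8, 36.3, 54.1, 59.3, 81.8, 104.3, 110.3, 132.8.
The total first reaches 101 DD on day 6.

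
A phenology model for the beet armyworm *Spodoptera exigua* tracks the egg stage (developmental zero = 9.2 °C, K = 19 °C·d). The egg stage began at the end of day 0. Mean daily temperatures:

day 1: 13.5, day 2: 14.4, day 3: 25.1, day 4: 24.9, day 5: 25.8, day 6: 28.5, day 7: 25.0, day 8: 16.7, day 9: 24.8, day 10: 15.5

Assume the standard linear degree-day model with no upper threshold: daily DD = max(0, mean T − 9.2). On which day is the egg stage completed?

day 3

Daily DD above 9.2 °C: 4.3, 5.2, 15.9, 15.7, 16.6, 19.3, 15.8, 7.5, 15.6, 6.3.
Cumulative: 4.3, 9.5, 25.4, 41.1, 57.7, 77.0, 92.8, 100.3, 115.9, 122.2.
The total first reaches 19 DD on day 3.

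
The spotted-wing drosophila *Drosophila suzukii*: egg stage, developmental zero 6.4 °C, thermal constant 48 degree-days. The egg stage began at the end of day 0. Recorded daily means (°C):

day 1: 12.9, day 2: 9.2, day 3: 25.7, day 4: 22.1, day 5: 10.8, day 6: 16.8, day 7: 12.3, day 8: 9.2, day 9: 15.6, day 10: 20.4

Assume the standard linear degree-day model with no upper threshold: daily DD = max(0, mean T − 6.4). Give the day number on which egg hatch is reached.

Daily DD above 6.4 °C: 6.5, 2.8, 19.3, 15.7, 4.4, 10.4, 5.9, 2.8, 9.2, 14.0.
Cumulative: 6.5, 9.3, 28.6, 44.3, 48.7, 59.1, 65.0, 67.8, 77.0, 91.0.
The total first reaches 48 DD on day 5.

day 5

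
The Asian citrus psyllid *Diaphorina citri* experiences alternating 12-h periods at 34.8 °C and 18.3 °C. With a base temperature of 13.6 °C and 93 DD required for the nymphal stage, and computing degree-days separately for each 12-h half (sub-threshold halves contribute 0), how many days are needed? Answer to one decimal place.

7.2 days

Day half: max(0, 34.8 − 13.6) × 0.5 = 21.2 × 0.5 = 10.60 DD.
Night half: max(0, 18.3 − 13.6) × 0.5 = 4.7 × 0.5 = 2.35 DD.
Per 24 h: 12.95 DD/day.
Duration = 93 / 12.95 = 7.181 ≈ 7.2 days.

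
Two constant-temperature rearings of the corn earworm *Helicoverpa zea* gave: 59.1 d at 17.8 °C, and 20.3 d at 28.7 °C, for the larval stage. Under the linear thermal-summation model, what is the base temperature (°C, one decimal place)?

Linear rate model ⇒ the product D·(T − T_b) is constant across temperatures.
59.1·(17.8 − T_b) = 20.3·(28.7 − T_b)
T_b = (59.1·17.8 − 20.3·28.7) / (59.1 − 20.3) = 469.37 / 38.8 = 12.097 °C ≈ 12.1 °C.

12.1 °C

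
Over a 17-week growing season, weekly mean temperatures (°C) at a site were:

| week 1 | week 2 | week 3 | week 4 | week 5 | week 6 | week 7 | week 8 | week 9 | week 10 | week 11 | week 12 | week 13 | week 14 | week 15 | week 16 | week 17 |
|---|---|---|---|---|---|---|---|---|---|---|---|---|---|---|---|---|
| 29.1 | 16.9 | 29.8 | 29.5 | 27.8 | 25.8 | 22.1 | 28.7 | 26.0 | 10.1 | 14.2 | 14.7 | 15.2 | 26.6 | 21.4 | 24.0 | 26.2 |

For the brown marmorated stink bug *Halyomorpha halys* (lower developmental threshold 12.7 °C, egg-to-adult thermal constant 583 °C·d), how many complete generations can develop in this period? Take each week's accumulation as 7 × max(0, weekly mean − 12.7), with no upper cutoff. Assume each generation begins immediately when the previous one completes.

2 generations

Weekly DD (7 × max(0, T̄ − 12.7)): 114.8, 29.4, 119.7, 117.6, 105.7, 91.7, 65.8, 112.0, 93.1, 0.0, 10.5, 14.0, 17.5, 97.3, 60.9, 79.1, 94.5.
Season total = 1223.6 DD.
Complete generations = ⌊1223.6 / 583⌋ = 2.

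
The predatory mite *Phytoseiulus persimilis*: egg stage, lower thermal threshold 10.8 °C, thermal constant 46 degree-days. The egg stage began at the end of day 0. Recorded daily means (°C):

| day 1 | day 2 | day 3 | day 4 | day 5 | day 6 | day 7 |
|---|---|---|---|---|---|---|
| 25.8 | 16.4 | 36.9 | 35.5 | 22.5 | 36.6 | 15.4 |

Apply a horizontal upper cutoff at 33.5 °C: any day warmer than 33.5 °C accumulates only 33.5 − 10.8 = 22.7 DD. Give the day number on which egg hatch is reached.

Daily DD above 10.8 °C (capped at 22.7): 15.0, 5.6, 22.7, 22.7, 11.7, 22.7, 4.6.
Cumulative: 15.0, 20.6, 43.3, 66.0, 77.7, 100.4, 105.0.
The total first reaches 46 DD on day 4.

day 4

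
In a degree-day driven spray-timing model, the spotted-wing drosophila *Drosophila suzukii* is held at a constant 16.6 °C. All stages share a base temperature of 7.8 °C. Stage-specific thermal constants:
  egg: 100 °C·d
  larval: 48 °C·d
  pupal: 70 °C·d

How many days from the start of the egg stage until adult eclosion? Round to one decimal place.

24.8 days

Daily accumulation at 16.6 °C = 16.6 − 7.8 = 8.8 DD/day.
Total K = 100 + 48 + 70 = 218 DD.
Total duration = 218 / 8.8 = 24.773 ≈ 24.8 days.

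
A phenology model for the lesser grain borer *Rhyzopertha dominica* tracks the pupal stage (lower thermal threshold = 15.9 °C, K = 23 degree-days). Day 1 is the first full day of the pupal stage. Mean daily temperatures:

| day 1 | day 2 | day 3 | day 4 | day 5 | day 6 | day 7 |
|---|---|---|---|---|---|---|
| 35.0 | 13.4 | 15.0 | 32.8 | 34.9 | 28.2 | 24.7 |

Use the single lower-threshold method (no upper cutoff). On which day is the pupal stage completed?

day 4

Daily DD above 15.9 °C: 19.1, 0.0, 0.0, 16.9, 19.0, 12.3, 8.8.
Cumulative: 19.1, 19.1, 19.1, 36.0, 55.0, 67.3, 76.1.
The total first reaches 23 DD on day 4.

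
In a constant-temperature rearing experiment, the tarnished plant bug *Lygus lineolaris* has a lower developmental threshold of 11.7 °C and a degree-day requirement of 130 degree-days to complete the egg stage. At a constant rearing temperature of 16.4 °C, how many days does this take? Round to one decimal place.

27.7 days

Daily accumulation = 16.4 − 11.7 = 4.7 DD/day.
Duration = 130 / 4.7 = 27.660 ≈ 27.7 days.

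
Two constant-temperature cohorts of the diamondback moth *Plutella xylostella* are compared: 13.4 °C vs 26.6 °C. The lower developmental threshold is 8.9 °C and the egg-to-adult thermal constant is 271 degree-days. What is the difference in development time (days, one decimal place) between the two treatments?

At 13.4 °C: 271 / (13.4 − 8.9) = 271 / 4.5 = 60.222 d.
At 26.6 °C: 271 / (26.6 − 8.9) = 271 / 17.7 = 15.311 d.
Difference = |60.222 − 15.311| = 44.911 ≈ 44.9 days.

44.9 days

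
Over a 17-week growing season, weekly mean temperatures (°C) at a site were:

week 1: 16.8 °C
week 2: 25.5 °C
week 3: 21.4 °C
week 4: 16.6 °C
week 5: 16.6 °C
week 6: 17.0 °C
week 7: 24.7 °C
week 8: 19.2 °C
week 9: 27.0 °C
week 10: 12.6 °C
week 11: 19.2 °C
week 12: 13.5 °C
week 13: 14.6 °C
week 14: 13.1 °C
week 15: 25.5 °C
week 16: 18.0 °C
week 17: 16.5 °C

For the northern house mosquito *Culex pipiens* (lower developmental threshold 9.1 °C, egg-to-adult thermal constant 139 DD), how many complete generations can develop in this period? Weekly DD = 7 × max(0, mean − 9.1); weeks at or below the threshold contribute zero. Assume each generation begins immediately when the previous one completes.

Weekly DD (7 × max(0, T̄ − 9.1)): 53.9, 114.8, 86.1, 52.5, 52.5, 55.3, 109.2, 70.7, 125.3, 24.5, 70.7, 30.8, 38.5, 28.0, 114.8, 62.3, 51.8.
Season total = 1141.7 DD.
Complete generations = ⌊1141.7 / 139⌋ = 8.

8 generations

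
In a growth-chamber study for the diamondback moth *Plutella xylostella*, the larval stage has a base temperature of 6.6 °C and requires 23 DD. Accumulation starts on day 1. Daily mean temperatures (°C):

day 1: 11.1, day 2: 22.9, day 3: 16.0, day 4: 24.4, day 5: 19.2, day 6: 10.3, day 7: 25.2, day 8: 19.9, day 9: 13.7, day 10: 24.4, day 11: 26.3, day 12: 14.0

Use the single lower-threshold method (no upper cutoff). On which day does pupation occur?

day 3

Daily DD above 6.6 °C: 4.5, 16.3, 9.4, 17.8, 12.6, 3.7, 18.6, 13.3, 7.1, 17.8, 19.7, 7.4.
Cumulative: 4.5, 20.8, 30.2, 48.0, 60.6, 64.3, 82.9, 96.2, 103.3, 121.1, 140.8, 148.2.
The total first reaches 23 DD on day 3.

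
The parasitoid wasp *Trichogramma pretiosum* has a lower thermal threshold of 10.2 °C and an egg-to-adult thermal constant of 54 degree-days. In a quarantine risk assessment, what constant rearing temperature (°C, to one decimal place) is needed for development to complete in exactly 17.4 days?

Required daily accumulation = 54 / 17.4 = 3.103 DD/day.
T = T_base + 3.103 = 10.2 + 3.103 = 13.303 ≈ 13.3 °C.

13.3 °C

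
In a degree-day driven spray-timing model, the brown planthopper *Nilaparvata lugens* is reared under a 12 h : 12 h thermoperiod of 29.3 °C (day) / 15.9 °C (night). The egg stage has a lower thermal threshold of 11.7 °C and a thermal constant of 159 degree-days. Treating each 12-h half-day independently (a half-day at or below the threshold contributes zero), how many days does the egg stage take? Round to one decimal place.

Day half: max(0, 29.3 − 11.7) × 0.5 = 17.6 × 0.5 = 8.80 DD.
Night half: max(0, 15.9 − 11.7) × 0.5 = 4.2 × 0.5 = 2.10 DD.
Per 24 h: 10.90 DD/day.
Duration = 159 / 10.90 = 14.587 ≈ 14.6 days.

14.6 days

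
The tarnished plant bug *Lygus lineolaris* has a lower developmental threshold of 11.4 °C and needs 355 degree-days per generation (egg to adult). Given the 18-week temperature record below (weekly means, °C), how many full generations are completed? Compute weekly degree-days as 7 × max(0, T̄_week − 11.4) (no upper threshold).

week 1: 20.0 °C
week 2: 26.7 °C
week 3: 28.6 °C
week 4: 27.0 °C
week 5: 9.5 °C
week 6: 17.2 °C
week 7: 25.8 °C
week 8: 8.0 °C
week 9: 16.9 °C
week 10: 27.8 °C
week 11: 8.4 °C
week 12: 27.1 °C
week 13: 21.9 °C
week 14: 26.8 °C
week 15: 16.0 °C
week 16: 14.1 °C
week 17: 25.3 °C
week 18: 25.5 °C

Weekly DD (7 × max(0, T̄ − 11.4)): 60.2, 107.1, 120.4, 109.2, 0.0, 40.6, 100.8, 0.0, 38.5, 114.8, 0.0, 109.9, 73.5, 107.8, 32.2, 18.9, 97.3, 98.7.
Season total = 1229.9 DD.
Complete generations = ⌊1229.9 / 355⌋ = 3.

3 generations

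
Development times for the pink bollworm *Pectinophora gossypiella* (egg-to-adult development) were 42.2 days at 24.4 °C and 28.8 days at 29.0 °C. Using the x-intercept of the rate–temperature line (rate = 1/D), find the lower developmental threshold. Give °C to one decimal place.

14.5 °C

Under the model K = D·(T − T_b), so D₁·(T₁ − T_b) = D₂·(T₂ − T_b).
42.2·(24.4 − T_b) = 28.8·(29.0 − T_b)
T_b = (42.2·24.4 − 28.8·29.0) / (42.2 − 28.8) = 194.48 / 13.4 = 14.513 °C ≈ 14.5 °C.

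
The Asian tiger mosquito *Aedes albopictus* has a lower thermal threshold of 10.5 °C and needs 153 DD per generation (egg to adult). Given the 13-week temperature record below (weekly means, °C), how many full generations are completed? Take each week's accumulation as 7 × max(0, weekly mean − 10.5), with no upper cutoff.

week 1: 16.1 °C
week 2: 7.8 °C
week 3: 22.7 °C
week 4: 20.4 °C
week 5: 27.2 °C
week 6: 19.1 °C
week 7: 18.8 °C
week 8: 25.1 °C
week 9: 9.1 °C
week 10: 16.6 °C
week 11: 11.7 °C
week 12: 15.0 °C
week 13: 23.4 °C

Weekly DD (7 × max(0, T̄ − 10.5)): 39.2, 0.0, 85.4, 69.3, 116.9, 60.2, 58.1, 102.2, 0.0, 42.7, 8.4, 31.5, 90.3.
Season total = 704.2 DD.
Complete generations = ⌊704.2 / 153⌋ = 4.

4 generations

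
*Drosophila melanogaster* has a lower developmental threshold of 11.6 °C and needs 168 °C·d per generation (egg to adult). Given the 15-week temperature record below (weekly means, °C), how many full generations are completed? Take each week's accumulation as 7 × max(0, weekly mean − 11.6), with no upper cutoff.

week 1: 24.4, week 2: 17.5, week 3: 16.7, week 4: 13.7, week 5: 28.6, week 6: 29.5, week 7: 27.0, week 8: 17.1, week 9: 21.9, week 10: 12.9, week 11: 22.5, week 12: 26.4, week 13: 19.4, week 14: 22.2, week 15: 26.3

Weekly DD (7 × max(0, T̄ − 11.6)): 89.6, 41.3, 35.7, 14.7, 119.0, 125.3, 107.8, 38.5, 72.1, 9.1, 76.3, 103.6, 54.6, 74.2, 102.9.
Season total = 1064.7 DD.
Complete generations = ⌊1064.7 / 168⌋ = 6.

6 generations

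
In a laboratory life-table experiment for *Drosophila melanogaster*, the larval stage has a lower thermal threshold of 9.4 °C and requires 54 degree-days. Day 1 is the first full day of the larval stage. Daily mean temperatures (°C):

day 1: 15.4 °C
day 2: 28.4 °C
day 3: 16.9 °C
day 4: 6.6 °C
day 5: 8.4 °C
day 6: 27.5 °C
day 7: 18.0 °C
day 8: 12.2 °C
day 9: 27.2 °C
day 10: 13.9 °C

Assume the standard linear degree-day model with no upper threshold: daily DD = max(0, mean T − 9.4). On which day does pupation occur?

day 7

Daily DD above 9.4 °C: 6.0, 19.0, 7.5, 0.0, 0.0, 18.1, 8.6, 2.8, 17.8, 4.5.
Cumulative: 6.0, 25.0, 32.5, 32.5, 32.5, 50.6, 59.2, 62.0, 79.8, 84.3.
The total first reaches 54 DD on day 7.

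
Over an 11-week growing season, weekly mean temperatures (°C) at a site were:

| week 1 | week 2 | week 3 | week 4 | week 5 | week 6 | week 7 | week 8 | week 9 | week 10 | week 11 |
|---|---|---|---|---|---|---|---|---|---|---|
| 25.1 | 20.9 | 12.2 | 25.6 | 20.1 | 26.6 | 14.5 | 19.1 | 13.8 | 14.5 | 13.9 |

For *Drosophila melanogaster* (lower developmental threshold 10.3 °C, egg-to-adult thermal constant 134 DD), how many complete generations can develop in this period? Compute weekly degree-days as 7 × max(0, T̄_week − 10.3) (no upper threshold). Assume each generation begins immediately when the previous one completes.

4 generations

Weekly DD (7 × max(0, T̄ − 10.3)): 103.6, 74.2, 13.3, 107.1, 68.6, 114.1, 29.4, 61.6, 24.5, 29.4, 25.2.
Season total = 651.0 DD.
Complete generations = ⌊651.0 / 134⌋ = 4.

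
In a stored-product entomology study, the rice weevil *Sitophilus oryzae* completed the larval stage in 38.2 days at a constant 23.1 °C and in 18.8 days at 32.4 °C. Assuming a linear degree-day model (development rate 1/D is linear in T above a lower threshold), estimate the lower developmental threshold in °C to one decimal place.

14.1 °C

Equal thermal constants: D₁(T₁ − T_b) = D₂(T₂ − T_b).
38.2·(23.1 − T_b) = 18.8·(32.4 − T_b)
T_b = (38.2·23.1 − 18.8·32.4) / (38.2 − 18.8) = 273.30 / 19.4 = 14.088 °C ≈ 14.1 °C.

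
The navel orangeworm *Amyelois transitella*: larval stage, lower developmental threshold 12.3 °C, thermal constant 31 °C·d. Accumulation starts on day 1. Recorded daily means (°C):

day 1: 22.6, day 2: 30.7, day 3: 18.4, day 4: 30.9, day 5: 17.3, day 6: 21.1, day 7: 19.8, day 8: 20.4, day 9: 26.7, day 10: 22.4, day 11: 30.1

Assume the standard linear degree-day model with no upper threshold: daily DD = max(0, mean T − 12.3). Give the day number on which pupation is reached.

Daily DD above 12.3 °C: 10.3, 18.4, 6.1, 18.6, 5.0, 8.8, 7.5, 8.1, 14.4, 10.1, 17.8.
Cumulative: 10.3, 28.7, 34.8, 53.4, 58.4, 67.2, 74.7, 82.8, 97.2, 107.3, 125.1.
The total first reaches 31 DD on day 3.

day 3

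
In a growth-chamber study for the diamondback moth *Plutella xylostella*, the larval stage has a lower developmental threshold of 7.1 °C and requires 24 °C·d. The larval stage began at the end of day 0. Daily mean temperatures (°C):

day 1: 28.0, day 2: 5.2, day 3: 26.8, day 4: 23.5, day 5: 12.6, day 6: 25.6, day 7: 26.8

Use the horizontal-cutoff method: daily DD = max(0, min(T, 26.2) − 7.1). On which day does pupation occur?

Daily DD above 7.1 °C (capped at 19.1): 19.1, 0.0, 19.1, 16.4, 5.5, 18.5, 19.1.
Cumulative: 19.1, 19.1, 38.2, 54.6, 60.1, 78.6, 97.7.
The total first reaches 24 DD on day 3.

day 3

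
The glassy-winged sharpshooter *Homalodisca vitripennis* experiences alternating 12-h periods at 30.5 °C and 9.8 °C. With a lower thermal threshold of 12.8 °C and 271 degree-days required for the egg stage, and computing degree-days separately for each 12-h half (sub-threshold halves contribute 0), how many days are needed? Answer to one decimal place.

Day half: max(0, 30.5 − 12.8) × 0.5 = 17.7 × 0.5 = 8.85 DD.
Night half: max(0, 9.8 − 12.8) × 0.5 = 0.0 × 0.5 = 0.00 DD.
Per 24 h: 8.85 DD/day.
Duration = 271 / 8.85 = 30.621 ≈ 30.6 days.

30.6 days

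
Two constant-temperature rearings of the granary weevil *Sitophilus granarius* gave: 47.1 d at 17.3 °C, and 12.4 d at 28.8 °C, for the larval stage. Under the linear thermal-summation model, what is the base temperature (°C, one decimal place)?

Equal thermal constants: D₁(T₁ − T_b) = D₂(T₂ − T_b).
47.1·(17.3 − T_b) = 12.4·(28.8 − T_b)
T_b = (47.1·17.3 − 12.4·28.8) / (47.1 − 12.4) = 457.71 / 34.7 = 13.190 °C ≈ 13.2 °C.

13.2 °C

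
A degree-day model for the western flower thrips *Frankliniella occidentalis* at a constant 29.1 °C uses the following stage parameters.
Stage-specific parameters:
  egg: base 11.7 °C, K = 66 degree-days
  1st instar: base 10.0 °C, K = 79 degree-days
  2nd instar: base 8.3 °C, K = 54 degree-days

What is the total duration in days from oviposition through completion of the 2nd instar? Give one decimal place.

10.5 days

egg: 66 / (29.1 − 11.7) = 66 / 17.4 = 3.793 d.
1st instar: 79 / (29.1 − 10.0) = 79 / 19.1 = 4.136 d.
2nd instar: 54 / (29.1 − 8.3) = 54 / 20.8 = 2.596 d.
Sum = 10.525 ≈ 10.5 days.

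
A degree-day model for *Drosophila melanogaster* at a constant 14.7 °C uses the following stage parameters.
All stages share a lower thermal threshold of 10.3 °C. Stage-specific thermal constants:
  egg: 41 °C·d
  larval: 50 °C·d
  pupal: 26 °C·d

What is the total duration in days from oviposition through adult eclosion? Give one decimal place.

Daily accumulation at 14.7 °C = 14.7 − 10.3 = 4.4 DD/day.
Total K = 41 + 50 + 26 = 117 DD.
Total duration = 117 / 4.4 = 26.591 ≈ 26.6 days.

26.6 days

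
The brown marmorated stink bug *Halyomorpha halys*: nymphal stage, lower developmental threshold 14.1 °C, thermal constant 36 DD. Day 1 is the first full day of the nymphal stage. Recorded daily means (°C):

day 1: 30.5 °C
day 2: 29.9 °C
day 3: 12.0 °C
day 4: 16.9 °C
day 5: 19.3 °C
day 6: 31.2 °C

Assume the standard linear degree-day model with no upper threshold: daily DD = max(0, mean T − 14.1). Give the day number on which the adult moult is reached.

day 5

Daily DD above 14.1 °C: 16.4, 15.8, 0.0, 2.8, 5.2, 17.1.
Cumulative: 16.4, 32.2, 32.2, 35.0, 40.2, 57.3.
The total first reaches 36 DD on day 5.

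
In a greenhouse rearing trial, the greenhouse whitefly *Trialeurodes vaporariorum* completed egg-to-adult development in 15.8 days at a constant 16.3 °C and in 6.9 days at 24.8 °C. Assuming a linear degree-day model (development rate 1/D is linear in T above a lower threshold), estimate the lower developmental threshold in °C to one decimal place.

9.7 °C

Equal thermal constants: D₁(T₁ − T_b) = D₂(T₂ − T_b).
15.8·(16.3 − T_b) = 6.9·(24.8 − T_b)
T_b = (15.8·16.3 − 6.9·24.8) / (15.8 − 6.9) = 86.42 / 8.9 = 9.710 °C ≈ 9.7 °C.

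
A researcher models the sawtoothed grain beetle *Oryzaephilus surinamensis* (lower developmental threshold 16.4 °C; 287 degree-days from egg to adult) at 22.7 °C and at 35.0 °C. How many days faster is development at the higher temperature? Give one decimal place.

30.1 days

At 22.7 °C: 287 / (22.7 − 16.4) = 287 / 6.3 = 45.556 d.
At 35.0 °C: 287 / (35.0 − 16.4) = 287 / 18.6 = 15.430 d.
Difference = |45.556 − 15.430| = 30.125 ≈ 30.1 days.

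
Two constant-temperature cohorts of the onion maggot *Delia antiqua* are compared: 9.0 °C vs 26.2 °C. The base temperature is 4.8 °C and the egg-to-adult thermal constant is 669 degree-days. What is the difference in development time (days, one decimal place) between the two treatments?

At 9.0 °C: 669 / (9.0 − 4.8) = 669 / 4.2 = 159.286 d.
At 26.2 °C: 669 / (26.2 − 4.8) = 669 / 21.4 = 31.262 d.
Difference = |159.286 − 31.262| = 128.024 ≈ 128.0 days.

128.0 days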